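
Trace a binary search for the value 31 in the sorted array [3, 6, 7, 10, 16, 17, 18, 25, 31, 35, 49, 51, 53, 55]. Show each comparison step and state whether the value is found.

Binary search for 31 in [3, 6, 7, 10, 16, 17, 18, 25, 31, 35, 49, 51, 53, 55]:

lo=0, hi=13, mid=6, arr[mid]=18 -> 18 < 31, search right half
lo=7, hi=13, mid=10, arr[mid]=49 -> 49 > 31, search left half
lo=7, hi=9, mid=8, arr[mid]=31 -> Found target at index 8!

Binary search finds 31 at index 8 after 3 comparisons. The search repeatedly halves the search space by comparing with the middle element.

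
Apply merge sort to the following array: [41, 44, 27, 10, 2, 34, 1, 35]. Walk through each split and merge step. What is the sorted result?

Merge sort trace:

Split: [41, 44, 27, 10, 2, 34, 1, 35] -> [41, 44, 27, 10] and [2, 34, 1, 35]
  Split: [41, 44, 27, 10] -> [41, 44] and [27, 10]
    Split: [41, 44] -> [41] and [44]
    Merge: [41] + [44] -> [41, 44]
    Split: [27, 10] -> [27] and [10]
    Merge: [27] + [10] -> [10, 27]
  Merge: [41, 44] + [10, 27] -> [10, 27, 41, 44]
  Split: [2, 34, 1, 35] -> [2, 34] and [1, 35]
    Split: [2, 34] -> [2] and [34]
    Merge: [2] + [34] -> [2, 34]
    Split: [1, 35] -> [1] and [35]
    Merge: [1] + [35] -> [1, 35]
  Merge: [2, 34] + [1, 35] -> [1, 2, 34, 35]
Merge: [10, 27, 41, 44] + [1, 2, 34, 35] -> [1, 2, 10, 27, 34, 35, 41, 44]

Final sorted array: [1, 2, 10, 27, 34, 35, 41, 44]

The merge sort proceeds by recursively splitting the array and merging sorted halves.
After all merges, the sorted array is [1, 2, 10, 27, 34, 35, 41, 44].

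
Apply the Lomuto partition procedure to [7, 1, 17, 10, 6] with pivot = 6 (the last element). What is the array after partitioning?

Lomuto partition with pivot = 6:

Initial array: [7, 1, 17, 10, 6]

arr[0]=7 > 6: no swap
arr[1]=1 <= 6: swap with position 0, array becomes [1, 7, 17, 10, 6]
arr[2]=17 > 6: no swap
arr[3]=10 > 6: no swap

Place pivot at position 1: [1, 6, 17, 10, 7]
Pivot position: 1

After partitioning with pivot 6, the array becomes [1, 6, 17, 10, 7]. The pivot is placed at index 1. All elements to the left of the pivot are <= 6, and all elements to the right are > 6.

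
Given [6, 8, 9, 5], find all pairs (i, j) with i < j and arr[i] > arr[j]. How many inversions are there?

Finding inversions in [6, 8, 9, 5]:

(0, 3): arr[0]=6 > arr[3]=5
(1, 3): arr[1]=8 > arr[3]=5
(2, 3): arr[2]=9 > arr[3]=5

Total inversions: 3

The array has 3 inversion(s): (0,3), (1,3), (2,3). Each pair (i,j) satisfies i < j and arr[i] > arr[j].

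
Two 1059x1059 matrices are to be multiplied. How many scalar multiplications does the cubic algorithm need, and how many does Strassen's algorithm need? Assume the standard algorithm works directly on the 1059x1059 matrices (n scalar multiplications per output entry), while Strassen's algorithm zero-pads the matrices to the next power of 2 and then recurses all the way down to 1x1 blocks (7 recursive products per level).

Matrix multiplication for 1059x1059 matrices:

Strassen's algorithm requires power-of-2 dimensions. Pad 1059x1059 to 2048x2048 (next power of 2).

Standard algorithm: 1059^3 = 1187648379 multiplications
Strassen's algorithm: 7^(log2(2048)) = 7^11 = 1977326743 multiplications
Difference: 1187648379 - 1977326743 = -789678364 (Strassen uses MORE here due to padding overhead — for small or just-over-power-of-2 n, padding can outweigh the per-level savings)

Standard: 1187648379 multiplications (1059^3). Strassen: 1977326743 multiplications (7^11, after padding to 2048x2048). Strassen reduces 8 recursive multiplications to 7 at each level.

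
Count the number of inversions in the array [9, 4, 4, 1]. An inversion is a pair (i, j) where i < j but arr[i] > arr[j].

Finding inversions in [9, 4, 4, 1]:

(0, 1): arr[0]=9 > arr[1]=4
(0, 2): arr[0]=9 > arr[2]=4
(0, 3): arr[0]=9 > arr[3]=1
(1, 3): arr[1]=4 > arr[3]=1
(2, 3): arr[2]=4 > arr[3]=1

Total inversions: 5

The array has 5 inversion(s): (0,1), (0,2), (0,3), (1,3), (2,3). Each pair (i,j) satisfies i < j and arr[i] > arr[j].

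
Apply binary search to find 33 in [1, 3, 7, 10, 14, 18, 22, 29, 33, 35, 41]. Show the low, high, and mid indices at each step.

Binary search for 33 in [1, 3, 7, 10, 14, 18, 22, 29, 33, 35, 41]:

lo=0, hi=10, mid=5, arr[mid]=18 -> 18 < 33, search right half
lo=6, hi=10, mid=8, arr[mid]=33 -> Found target at index 8!

Binary search finds 33 at index 8 after 2 comparisons. The search repeatedly halves the search space by comparing with the middle element.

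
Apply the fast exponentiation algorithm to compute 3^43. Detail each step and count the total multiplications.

Computing 3^43 by squaring (build up from 3^1; each line after the first costs one multiplication):

3^1 = 3
3^2 = (3^1)^2 = 3^2 = 9
3^4 = (3^2)^2 = 9^2 = 81
3^5 = 3 * 3^4 = 3 * 81 = 243
3^10 = (3^5)^2 = 243^2 = 59049
3^20 = (3^10)^2 = 59049^2 = 3486784401
3^21 = 3 * 3^20 = 3 * 3486784401 = 10460353203
3^42 = (3^21)^2 = 10460353203^2 = 109418989131512359209
3^43 = 3 * 3^42 = 3 * 109418989131512359209 = 328256967394537077627

Result: 328256967394537077627
Multiplications needed: 8 (8 lines after 3^1)

3^43 = 328256967394537077627. Using exponentiation by squaring, this requires 8 multiplications. The key idea: if the exponent is even, square the half-power; if odd, multiply by the base once.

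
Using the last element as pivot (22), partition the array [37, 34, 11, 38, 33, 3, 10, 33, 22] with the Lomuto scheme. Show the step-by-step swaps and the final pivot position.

Lomuto partition with pivot = 22:

Initial array: [37, 34, 11, 38, 33, 3, 10, 33, 22]

arr[0]=37 > 22: no swap
arr[1]=34 > 22: no swap
arr[2]=11 <= 22: swap with position 0, array becomes [11, 34, 37, 38, 33, 3, 10, 33, 22]
arr[3]=38 > 22: no swap
arr[4]=33 > 22: no swap
arr[5]=3 <= 22: swap with position 1, array becomes [11, 3, 37, 38, 33, 34, 10, 33, 22]
arr[6]=10 <= 22: swap with position 2, array becomes [11, 3, 10, 38, 33, 34, 37, 33, 22]
arr[7]=33 > 22: no swap

Place pivot at position 3: [11, 3, 10, 22, 33, 34, 37, 33, 38]
Pivot position: 3

After partitioning with pivot 22, the array becomes [11, 3, 10, 22, 33, 34, 37, 33, 38]. The pivot is placed at index 3. All elements to the left of the pivot are <= 22, and all elements to the right are > 22.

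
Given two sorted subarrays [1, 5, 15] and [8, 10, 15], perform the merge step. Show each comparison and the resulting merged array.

Merging process:

Compare 1 vs 8: take 1 from left. Merged: [1]
Compare 5 vs 8: take 5 from left. Merged: [1, 5]
Compare 15 vs 8: take 8 from right. Merged: [1, 5, 8]
Compare 15 vs 10: take 10 from right. Merged: [1, 5, 8, 10]
Compare 15 vs 15: take 15 from left. Merged: [1, 5, 8, 10, 15]
Append remaining from right: [15]. Merged: [1, 5, 8, 10, 15, 15]

Final merged array: [1, 5, 8, 10, 15, 15]
Total comparisons: 5

The merged array is [1, 5, 8, 10, 15, 15], requiring 5 comparisons. The merge step runs in O(n) time where n is the total number of elements.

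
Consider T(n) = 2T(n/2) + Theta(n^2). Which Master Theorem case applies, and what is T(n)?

Master Theorem for T(n) = 2T(n/2) + O(n^2):

a = 2, b = 2, c = 2
log_b(a) = log_2(2) = 1.0000

Case 3: c = 2 > log_2(2) = 1.0000
T(n) = O(n^2) = O(n^2)

For T(n) = 2T(n/2) + O(n^2): log_2(2) = 1.0000. This is Case 3 of the Master Theorem (c > log_b(a), work dominated by root), giving O(n^2).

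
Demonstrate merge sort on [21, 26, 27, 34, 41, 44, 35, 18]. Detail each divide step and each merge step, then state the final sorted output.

Merge sort trace:

Split: [21, 26, 27, 34, 41, 44, 35, 18] -> [21, 26, 27, 34] and [41, 44, 35, 18]
  Split: [21, 26, 27, 34] -> [21, 26] and [27, 34]
    Split: [21, 26] -> [21] and [26]
    Merge: [21] + [26] -> [21, 26]
    Split: [27, 34] -> [27] and [34]
    Merge: [27] + [34] -> [27, 34]
  Merge: [21, 26] + [27, 34] -> [21, 26, 27, 34]
  Split: [41, 44, 35, 18] -> [41, 44] and [35, 18]
    Split: [41, 44] -> [41] and [44]
    Merge: [41] + [44] -> [41, 44]
    Split: [35, 18] -> [35] and [18]
    Merge: [35] + [18] -> [18, 35]
  Merge: [41, 44] + [18, 35] -> [18, 35, 41, 44]
Merge: [21, 26, 27, 34] + [18, 35, 41, 44] -> [18, 21, 26, 27, 34, 35, 41, 44]

Final sorted array: [18, 21, 26, 27, 34, 35, 41, 44]

The merge sort proceeds by recursively splitting the array and merging sorted halves.
After all merges, the sorted array is [18, 21, 26, 27, 34, 35, 41, 44].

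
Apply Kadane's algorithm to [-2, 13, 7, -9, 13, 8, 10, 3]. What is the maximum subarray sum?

Using Kadane's algorithm on [-2, 13, 7, -9, 13, 8, 10, 3]:

Scanning through the array:
Position 1 (value 13): max_ending_here = 13, max_so_far = 13
Position 2 (value 7): max_ending_here = 20, max_so_far = 20
Position 3 (value -9): max_ending_here = 11, max_so_far = 20
Position 4 (value 13): max_ending_here = 24, max_so_far = 24
Position 5 (value 8): max_ending_here = 32, max_so_far = 32
Position 6 (value 10): max_ending_here = 42, max_so_far = 42
Position 7 (value 3): max_ending_here = 45, max_so_far = 45

Maximum subarray: [13, 7, -9, 13, 8, 10, 3]
Maximum sum: 45

The maximum subarray is [13, 7, -9, 13, 8, 10, 3] with sum 45. This subarray runs from index 1 to index 7.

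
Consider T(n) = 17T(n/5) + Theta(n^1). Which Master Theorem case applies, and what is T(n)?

Master Theorem for T(n) = 17T(n/5) + O(n^1):

a = 17, b = 5, c = 1
log_b(a) = log_5(17) = 1.7604

Case 1: c = 1 < log_5(17) = 1.7604
T(n) = O(n^(log_5 17))

For T(n) = 17T(n/5) + O(n^1): log_5(17) = 1.7604. This is Case 1 of the Master Theorem (c < log_b(a), work dominated by leaves), giving O(n^(log_5 17)).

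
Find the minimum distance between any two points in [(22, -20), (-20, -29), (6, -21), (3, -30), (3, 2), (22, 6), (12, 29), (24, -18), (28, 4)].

Computing all pairwise distances among 9 points:

d((22, -20), (-20, -29)) = 42.9535
d((22, -20), (6, -21)) = 16.0312
d((22, -20), (3, -30)) = 21.4709
d((22, -20), (3, 2)) = 29.0689
d((22, -20), (22, 6)) = 26.0
d((22, -20), (12, 29)) = 50.01
d((22, -20), (24, -18)) = 2.8284 <-- minimum
d((22, -20), (28, 4)) = 24.7386
d((-20, -29), (6, -21)) = 27.2029
d((-20, -29), (3, -30)) = 23.0217
d((-20, -29), (3, 2)) = 38.6005
d((-20, -29), (22, 6)) = 54.6717
d((-20, -29), (12, 29)) = 66.242
d((-20, -29), (24, -18)) = 45.3542
d((-20, -29), (28, 4)) = 58.2495
d((6, -21), (3, -30)) = 9.4868
d((6, -21), (3, 2)) = 23.1948
d((6, -21), (22, 6)) = 31.3847
d((6, -21), (12, 29)) = 50.3587
d((6, -21), (24, -18)) = 18.2483
d((6, -21), (28, 4)) = 33.3017
d((3, -30), (3, 2)) = 32.0
d((3, -30), (22, 6)) = 40.7063
d((3, -30), (12, 29)) = 59.6825
d((3, -30), (24, -18)) = 24.1868
d((3, -30), (28, 4)) = 42.2019
d((3, 2), (22, 6)) = 19.4165
d((3, 2), (12, 29)) = 28.4605
d((3, 2), (24, -18)) = 29.0
d((3, 2), (28, 4)) = 25.0799
d((22, 6), (12, 29)) = 25.0799
d((22, 6), (24, -18)) = 24.0832
d((22, 6), (28, 4)) = 6.3246
d((12, 29), (24, -18)) = 48.5077
d((12, 29), (28, 4)) = 29.6816
d((24, -18), (28, 4)) = 22.3607

Closest pair: (22, -20) and (24, -18) with distance 2.8284

The closest pair is (22, -20) and (24, -18) with Euclidean distance 2.8284. For 9 points, brute-force pairwise comparison is shown above. For large n, the divide-and-conquer algorithm (sort by x, recurse on halves, check the dividing strip) achieves O(n log n).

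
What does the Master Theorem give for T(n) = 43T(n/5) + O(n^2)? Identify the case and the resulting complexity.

Master Theorem for T(n) = 43T(n/5) + O(n^2):

a = 43, b = 5, c = 2
log_b(a) = log_5(43) = 2.3370

Case 1: c = 2 < log_5(43) = 2.3370
T(n) = O(n^(log_5 43))

For T(n) = 43T(n/5) + O(n^2): log_5(43) = 2.3370. This is Case 1 of the Master Theorem (c < log_b(a), work dominated by leaves), giving O(n^(log_5 43)).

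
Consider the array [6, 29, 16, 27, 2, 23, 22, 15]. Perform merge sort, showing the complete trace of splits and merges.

Merge sort trace:

Split: [6, 29, 16, 27, 2, 23, 22, 15] -> [6, 29, 16, 27] and [2, 23, 22, 15]
  Split: [6, 29, 16, 27] -> [6, 29] and [16, 27]
    Split: [6, 29] -> [6] and [29]
    Merge: [6] + [29] -> [6, 29]
    Split: [16, 27] -> [16] and [27]
    Merge: [16] + [27] -> [16, 27]
  Merge: [6, 29] + [16, 27] -> [6, 16, 27, 29]
  Split: [2, 23, 22, 15] -> [2, 23] and [22, 15]
    Split: [2, 23] -> [2] and [23]
    Merge: [2] + [23] -> [2, 23]
    Split: [22, 15] -> [22] and [15]
    Merge: [22] + [15] -> [15, 22]
  Merge: [2, 23] + [15, 22] -> [2, 15, 22, 23]
Merge: [6, 16, 27, 29] + [2, 15, 22, 23] -> [2, 6, 15, 16, 22, 23, 27, 29]

Final sorted array: [2, 6, 15, 16, 22, 23, 27, 29]

The merge sort proceeds by recursively splitting the array and merging sorted halves.
After all merges, the sorted array is [2, 6, 15, 16, 22, 23, 27, 29].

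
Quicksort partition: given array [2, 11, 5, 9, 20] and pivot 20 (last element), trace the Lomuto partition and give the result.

Lomuto partition with pivot = 20:

Initial array: [2, 11, 5, 9, 20]

arr[0]=2 <= 20: swap with position 0, array becomes [2, 11, 5, 9, 20]
arr[1]=11 <= 20: swap with position 1, array becomes [2, 11, 5, 9, 20]
arr[2]=5 <= 20: swap with position 2, array becomes [2, 11, 5, 9, 20]
arr[3]=9 <= 20: swap with position 3, array becomes [2, 11, 5, 9, 20]

Place pivot at position 4: [2, 11, 5, 9, 20]
Pivot position: 4

After partitioning with pivot 20, the array becomes [2, 11, 5, 9, 20]. The pivot is placed at index 4. All elements to the left of the pivot are <= 20, and all elements to the right are > 20.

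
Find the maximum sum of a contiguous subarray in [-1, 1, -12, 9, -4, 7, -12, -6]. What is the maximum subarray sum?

Using Kadane's algorithm on [-1, 1, -12, 9, -4, 7, -12, -6]:

Scanning through the array:
Position 1 (value 1): max_ending_here = 1, max_so_far = 1
Position 2 (value -12): max_ending_here = -11, max_so_far = 1
Position 3 (value 9): max_ending_here = 9, max_so_far = 9
Position 4 (value -4): max_ending_here = 5, max_so_far = 9
Position 5 (value 7): max_ending_here = 12, max_so_far = 12
Position 6 (value -12): max_ending_here = 0, max_so_far = 12
Position 7 (value -6): max_ending_here = -6, max_so_far = 12

Maximum subarray: [9, -4, 7]
Maximum sum: 12

The maximum subarray is [9, -4, 7] with sum 12. This subarray runs from index 3 to index 5.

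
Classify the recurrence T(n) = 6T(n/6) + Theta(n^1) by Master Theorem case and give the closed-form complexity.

Master Theorem for T(n) = 6T(n/6) + O(n^1):

a = 6, b = 6, c = 1
log_b(a) = log_6(6) = 1.0000

Case 2: c = 1 = log_6(6) = 1.0000
T(n) = O(n^1 log n) = O(n log n)

For T(n) = 6T(n/6) + O(n^1): log_6(6) = 1.0000. This is Case 2 of the Master Theorem (c = log_b(a), equal work at all levels), giving O(n log n).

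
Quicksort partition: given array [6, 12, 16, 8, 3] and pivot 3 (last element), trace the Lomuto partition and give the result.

Lomuto partition with pivot = 3:

Initial array: [6, 12, 16, 8, 3]

arr[0]=6 > 3: no swap
arr[1]=12 > 3: no swap
arr[2]=16 > 3: no swap
arr[3]=8 > 3: no swap

Place pivot at position 0: [3, 12, 16, 8, 6]
Pivot position: 0

After partitioning with pivot 3, the array becomes [3, 12, 16, 8, 6]. The pivot is placed at index 0. All elements to the left of the pivot are <= 3, and all elements to the right are > 3.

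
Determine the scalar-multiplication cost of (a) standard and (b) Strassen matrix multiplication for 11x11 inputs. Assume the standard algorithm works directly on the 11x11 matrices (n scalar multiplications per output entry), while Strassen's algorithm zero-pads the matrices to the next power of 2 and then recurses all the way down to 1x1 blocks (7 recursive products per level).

Matrix multiplication for 11x11 matrices:

Strassen's algorithm requires power-of-2 dimensions. Pad 11x11 to 16x16 (next power of 2).

Standard algorithm: 11^3 = 1331 multiplications
Strassen's algorithm: 7^(log2(16)) = 7^4 = 2401 multiplications
Difference: 1331 - 2401 = -1070 (Strassen uses MORE here due to padding overhead — for small or just-over-power-of-2 n, padding can outweigh the per-level savings)

Standard: 1331 multiplications (11^3). Strassen: 2401 multiplications (7^4, after padding to 16x16). Strassen reduces 8 recursive multiplications to 7 at each level.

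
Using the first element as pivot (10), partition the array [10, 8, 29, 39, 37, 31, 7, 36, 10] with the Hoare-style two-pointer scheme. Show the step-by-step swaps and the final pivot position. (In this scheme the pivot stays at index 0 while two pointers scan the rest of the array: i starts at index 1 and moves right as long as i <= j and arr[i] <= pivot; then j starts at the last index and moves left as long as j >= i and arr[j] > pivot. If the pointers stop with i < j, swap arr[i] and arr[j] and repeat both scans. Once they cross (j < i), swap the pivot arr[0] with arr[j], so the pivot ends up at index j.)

Hoare-style two-pointer partition with pivot = 10:

Initial array: [10, 8, 29, 39, 37, 31, 7, 36, 10]

Pointers start at i = 1, j = 8.
i stops at index 2 (arr[2]=29 > 10), j stops at index 8 (arr[8]=10 <= 10): swap arr[2] and arr[8], array becomes [10, 8, 10, 39, 37, 31, 7, 36, 29]
i stops at index 3 (arr[3]=39 > 10), j stops at index 6 (arr[6]=7 <= 10): swap arr[3] and arr[6], array becomes [10, 8, 10, 7, 37, 31, 39, 36, 29]
i ends at 4, j ends at 3: the pointers have crossed (j < i), so scanning stops.

Swap pivot arr[0] with arr[3] to place pivot at position 3: [7, 8, 10, 10, 37, 31, 39, 36, 29]
Pivot position: 3

After partitioning with pivot 10, the array becomes [7, 8, 10, 10, 37, 31, 39, 36, 29]. The pivot is placed at index 3. All elements to the left of the pivot are <= 10, and all elements to the right are > 10.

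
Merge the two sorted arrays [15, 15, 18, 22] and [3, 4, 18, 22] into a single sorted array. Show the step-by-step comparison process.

Merging process:

Compare 15 vs 3: take 3 from right. Merged: [3]
Compare 15 vs 4: take 4 from right. Merged: [3, 4]
Compare 15 vs 18: take 15 from left. Merged: [3, 4, 15]
Compare 15 vs 18: take 15 from left. Merged: [3, 4, 15, 15]
Compare 18 vs 18: take 18 from left. Merged: [3, 4, 15, 15, 18]
Compare 22 vs 18: take 18 from right. Merged: [3, 4, 15, 15, 18, 18]
Compare 22 vs 22: take 22 from left. Merged: [3, 4, 15, 15, 18, 18, 22]
Append remaining from right: [22]. Merged: [3, 4, 15, 15, 18, 18, 22, 22]

Final merged array: [3, 4, 15, 15, 18, 18, 22, 22]
Total comparisons: 7

The merged array is [3, 4, 15, 15, 18, 18, 22, 22], requiring 7 comparisons. The merge step runs in O(n) time where n is the total number of elements.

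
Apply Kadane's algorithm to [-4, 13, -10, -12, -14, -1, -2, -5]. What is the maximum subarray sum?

Using Kadane's algorithm on [-4, 13, -10, -12, -14, -1, -2, -5]:

Scanning through the array:
Position 1 (value 13): max_ending_here = 13, max_so_far = 13
Position 2 (value -10): max_ending_here = 3, max_so_far = 13
Position 3 (value -12): max_ending_here = -9, max_so_far = 13
Position 4 (value -14): max_ending_here = -14, max_so_far = 13
Position 5 (value -1): max_ending_here = -1, max_so_far = 13
Position 6 (value -2): max_ending_here = -2, max_so_far = 13
Position 7 (value -5): max_ending_here = -5, max_so_far = 13

Maximum subarray: [13]
Maximum sum: 13

The maximum subarray is [13] with sum 13. This subarray runs from index 1 to index 1.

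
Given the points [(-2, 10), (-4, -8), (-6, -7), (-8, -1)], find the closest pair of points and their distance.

Computing all pairwise distances among 4 points:

d((-2, 10), (-4, -8)) = 18.1108
d((-2, 10), (-6, -7)) = 17.4642
d((-2, 10), (-8, -1)) = 12.53
d((-4, -8), (-6, -7)) = 2.2361 <-- minimum
d((-4, -8), (-8, -1)) = 8.0623
d((-6, -7), (-8, -1)) = 6.3246

Closest pair: (-4, -8) and (-6, -7) with distance 2.2361

The closest pair is (-4, -8) and (-6, -7) with Euclidean distance 2.2361. For 4 points, brute-force pairwise comparison is shown above. For large n, the divide-and-conquer algorithm (sort by x, recurse on halves, check the dividing strip) achieves O(n log n).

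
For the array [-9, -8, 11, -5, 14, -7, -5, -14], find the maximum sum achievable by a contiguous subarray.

Using Kadane's algorithm on [-9, -8, 11, -5, 14, -7, -5, -14]:

Scanning through the array:
Position 1 (value -8): max_ending_here = -8, max_so_far = -8
Position 2 (value 11): max_ending_here = 11, max_so_far = 11
Position 3 (value -5): max_ending_here = 6, max_so_far = 11
Position 4 (value 14): max_ending_here = 20, max_so_far = 20
Position 5 (value -7): max_ending_here = 13, max_so_far = 20
Position 6 (value -5): max_ending_here = 8, max_so_far = 20
Position 7 (value -14): max_ending_here = -6, max_so_far = 20

Maximum subarray: [11, -5, 14]
Maximum sum: 20

The maximum subarray is [11, -5, 14] with sum 20. This subarray runs from index 2 to index 4.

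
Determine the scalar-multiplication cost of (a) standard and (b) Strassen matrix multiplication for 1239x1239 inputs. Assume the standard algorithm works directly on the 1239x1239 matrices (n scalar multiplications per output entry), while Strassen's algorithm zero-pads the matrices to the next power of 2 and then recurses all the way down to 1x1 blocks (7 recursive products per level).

Matrix multiplication for 1239x1239 matrices:

Strassen's algorithm requires power-of-2 dimensions. Pad 1239x1239 to 2048x2048 (next power of 2).

Standard algorithm: 1239^3 = 1902014919 multiplications
Strassen's algorithm: 7^(log2(2048)) = 7^11 = 1977326743 multiplications
Difference: 1902014919 - 1977326743 = -75311824 (Strassen uses MORE here due to padding overhead — for small or just-over-power-of-2 n, padding can outweigh the per-level savings)

Standard: 1902014919 multiplications (1239^3). Strassen: 1977326743 multiplications (7^11, after padding to 2048x2048). Strassen reduces 8 recursive multiplications to 7 at each level.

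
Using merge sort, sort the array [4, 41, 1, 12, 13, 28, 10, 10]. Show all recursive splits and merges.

Merge sort trace:

Split: [4, 41, 1, 12, 13, 28, 10, 10] -> [4, 41, 1, 12] and [13, 28, 10, 10]
  Split: [4, 41, 1, 12] -> [4, 41] and [1, 12]
    Split: [4, 41] -> [4] and [41]
    Merge: [4] + [41] -> [4, 41]
    Split: [1, 12] -> [1] and [12]
    Merge: [1] + [12] -> [1, 12]
  Merge: [4, 41] + [1, 12] -> [1, 4, 12, 41]
  Split: [13, 28, 10, 10] -> [13, 28] and [10, 10]
    Split: [13, 28] -> [13] and [28]
    Merge: [13] + [28] -> [13, 28]
    Split: [10, 10] -> [10] and [10]
    Merge: [10] + [10] -> [10, 10]
  Merge: [13, 28] + [10, 10] -> [10, 10, 13, 28]
Merge: [1, 4, 12, 41] + [10, 10, 13, 28] -> [1, 4, 10, 10, 12, 13, 28, 41]

Final sorted array: [1, 4, 10, 10, 12, 13, 28, 41]

The merge sort proceeds by recursively splitting the array and merging sorted halves.
After all merges, the sorted array is [1, 4, 10, 10, 12, 13, 28, 41].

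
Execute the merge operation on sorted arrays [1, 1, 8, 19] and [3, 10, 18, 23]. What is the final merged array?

Merging process:

Compare 1 vs 3: take 1 from left. Merged: [1]
Compare 1 vs 3: take 1 from left. Merged: [1, 1]
Compare 8 vs 3: take 3 from right. Merged: [1, 1, 3]
Compare 8 vs 10: take 8 from left. Merged: [1, 1, 3, 8]
Compare 19 vs 10: take 10 from right. Merged: [1, 1, 3, 8, 10]
Compare 19 vs 18: take 18 from right. Merged: [1, 1, 3, 8, 10, 18]
Compare 19 vs 23: take 19 from left. Merged: [1, 1, 3, 8, 10, 18, 19]
Append remaining from right: [23]. Merged: [1, 1, 3, 8, 10, 18, 19, 23]

Final merged array: [1, 1, 3, 8, 10, 18, 19, 23]
Total comparisons: 7

The merged array is [1, 1, 3, 8, 10, 18, 19, 23], requiring 7 comparisons. The merge step runs in O(n) time where n is the total number of elements.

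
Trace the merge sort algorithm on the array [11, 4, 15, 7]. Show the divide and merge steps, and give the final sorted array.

Merge sort trace:

Split: [11, 4, 15, 7] -> [11, 4] and [15, 7]
  Split: [11, 4] -> [11] and [4]
  Merge: [11] + [4] -> [4, 11]
  Split: [15, 7] -> [15] and [7]
  Merge: [15] + [7] -> [7, 15]
Merge: [4, 11] + [7, 15] -> [4, 7, 11, 15]

Final sorted array: [4, 7, 11, 15]

The merge sort proceeds by recursively splitting the array and merging sorted halves.
After all merges, the sorted array is [4, 7, 11, 15].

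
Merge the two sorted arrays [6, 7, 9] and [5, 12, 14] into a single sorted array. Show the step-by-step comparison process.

Merging process:

Compare 6 vs 5: take 5 from right. Merged: [5]
Compare 6 vs 12: take 6 from left. Merged: [5, 6]
Compare 7 vs 12: take 7 from left. Merged: [5, 6, 7]
Compare 9 vs 12: take 9 from left. Merged: [5, 6, 7, 9]
Append remaining from right: [12, 14]. Merged: [5, 6, 7, 9, 12, 14]

Final merged array: [5, 6, 7, 9, 12, 14]
Total comparisons: 4

The merged array is [5, 6, 7, 9, 12, 14], requiring 4 comparisons. The merge step runs in O(n) time where n is the total number of elements.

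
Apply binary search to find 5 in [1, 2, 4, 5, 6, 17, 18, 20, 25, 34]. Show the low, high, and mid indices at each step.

Binary search for 5 in [1, 2, 4, 5, 6, 17, 18, 20, 25, 34]:

lo=0, hi=9, mid=4, arr[mid]=6 -> 6 > 5, search left half
lo=0, hi=3, mid=1, arr[mid]=2 -> 2 < 5, search right half
lo=2, hi=3, mid=2, arr[mid]=4 -> 4 < 5, search right half
lo=3, hi=3, mid=3, arr[mid]=5 -> Found target at index 3!

Binary search finds 5 at index 3 after 4 comparisons. The search repeatedly halves the search space by comparing with the middle element.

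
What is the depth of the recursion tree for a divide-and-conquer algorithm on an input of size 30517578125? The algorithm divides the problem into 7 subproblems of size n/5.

For divide and conquer with division factor 5:

Problem sizes at each level:
Level 0: 30517578125
Level 1: 6103515625
Level 2: 1220703125
Level 3: 244140625
Level 4: 48828125
Level 5: 9765625
Level 6: 1953125
Level 7: 390625
Level 8: 78125
Level 9: 15625
Level 10: 3125
Level 11: 625
Level 12: 125
Level 13: 25
Level 14: 5
Level 15: 1

The root is level 0 and the size-1 base case is level 15 (the tree spans levels 0 through 15, i.e. 16 levels counting the root), so the depth is the number of divisions: log_5(30517578125) = 15

The recursion tree depth is log_5(30517578125) = 15. At each level, the problem size is divided by 5, so it takes 15 divisions to reduce to a base case of size 1. The algorithm makes 7 recursive calls at each level.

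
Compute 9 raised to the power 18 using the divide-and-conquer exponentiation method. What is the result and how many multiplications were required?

Computing 9^18 by squaring (build up from 9^1; each line after the first costs one multiplication):

9^1 = 9
9^2 = (9^1)^2 = 9^2 = 81
9^4 = (9^2)^2 = 81^2 = 6561
9^8 = (9^4)^2 = 6561^2 = 43046721
9^9 = 9 * 9^8 = 9 * 43046721 = 387420489
9^18 = (9^9)^2 = 387420489^2 = 150094635296999121

Result: 150094635296999121
Multiplications needed: 5 (5 lines after 9^1)

9^18 = 150094635296999121. Using exponentiation by squaring, this requires 5 multiplications. The key idea: if the exponent is even, square the half-power; if odd, multiply by the base once.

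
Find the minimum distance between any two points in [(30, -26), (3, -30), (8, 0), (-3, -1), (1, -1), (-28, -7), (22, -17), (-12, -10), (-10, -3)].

Computing all pairwise distances among 9 points:

d((30, -26), (3, -30)) = 27.2947
d((30, -26), (8, 0)) = 34.0588
d((30, -26), (-3, -1)) = 41.4005
d((30, -26), (1, -1)) = 38.2884
d((30, -26), (-28, -7)) = 61.0328
d((30, -26), (22, -17)) = 12.0416
d((30, -26), (-12, -10)) = 44.9444
d((30, -26), (-10, -3)) = 46.1411
d((3, -30), (8, 0)) = 30.4138
d((3, -30), (-3, -1)) = 29.6142
d((3, -30), (1, -1)) = 29.0689
d((3, -30), (-28, -7)) = 38.6005
d((3, -30), (22, -17)) = 23.0217
d((3, -30), (-12, -10)) = 25.0
d((3, -30), (-10, -3)) = 29.9666
d((8, 0), (-3, -1)) = 11.0454
d((8, 0), (1, -1)) = 7.0711
d((8, 0), (-28, -7)) = 36.6742
d((8, 0), (22, -17)) = 22.0227
d((8, 0), (-12, -10)) = 22.3607
d((8, 0), (-10, -3)) = 18.2483
d((-3, -1), (1, -1)) = 4.0 <-- minimum
d((-3, -1), (-28, -7)) = 25.7099
d((-3, -1), (22, -17)) = 29.6816
d((-3, -1), (-12, -10)) = 12.7279
d((-3, -1), (-10, -3)) = 7.2801
d((1, -1), (-28, -7)) = 29.6142
d((1, -1), (22, -17)) = 26.4008
d((1, -1), (-12, -10)) = 15.8114
d((1, -1), (-10, -3)) = 11.1803
d((-28, -7), (22, -17)) = 50.9902
d((-28, -7), (-12, -10)) = 16.2788
d((-28, -7), (-10, -3)) = 18.4391
d((22, -17), (-12, -10)) = 34.7131
d((22, -17), (-10, -3)) = 34.9285
d((-12, -10), (-10, -3)) = 7.2801

Closest pair: (-3, -1) and (1, -1) with distance 4.0

The closest pair is (-3, -1) and (1, -1) with Euclidean distance 4.0. For 9 points, brute-force pairwise comparison is shown above. For large n, the divide-and-conquer algorithm (sort by x, recurse on halves, check the dividing strip) achieves O(n log n).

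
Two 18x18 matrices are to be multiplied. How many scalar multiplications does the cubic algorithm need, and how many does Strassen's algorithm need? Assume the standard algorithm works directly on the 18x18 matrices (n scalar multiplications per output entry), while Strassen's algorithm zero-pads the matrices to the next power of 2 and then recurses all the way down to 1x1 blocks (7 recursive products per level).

Matrix multiplication for 18x18 matrices:

Strassen's algorithm requires power-of-2 dimensions. Pad 18x18 to 32x32 (next power of 2).

Standard algorithm: 18^3 = 5832 multiplications
Strassen's algorithm: 7^(log2(32)) = 7^5 = 16807 multiplications
Difference: 5832 - 16807 = -10975 (Strassen uses MORE here due to padding overhead — for small or just-over-power-of-2 n, padding can outweigh the per-level savings)

Standard: 5832 multiplications (18^3). Strassen: 16807 multiplications (7^5, after padding to 32x32). Strassen reduces 8 recursive multiplications to 7 at each level.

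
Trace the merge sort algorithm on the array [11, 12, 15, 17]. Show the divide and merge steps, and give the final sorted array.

Merge sort trace:

Split: [11, 12, 15, 17] -> [11, 12] and [15, 17]
  Split: [11, 12] -> [11] and [12]
  Merge: [11] + [12] -> [11, 12]
  Split: [15, 17] -> [15] and [17]
  Merge: [15] + [17] -> [15, 17]
Merge: [11, 12] + [15, 17] -> [11, 12, 15, 17]

Final sorted array: [11, 12, 15, 17]

The merge sort proceeds by recursively splitting the array and merging sorted halves.
After all merges, the sorted array is [11, 12, 15, 17].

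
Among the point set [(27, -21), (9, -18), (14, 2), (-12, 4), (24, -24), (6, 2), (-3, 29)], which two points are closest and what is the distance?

Computing all pairwise distances among 7 points:

d((27, -21), (9, -18)) = 18.2483
d((27, -21), (14, 2)) = 26.4197
d((27, -21), (-12, 4)) = 46.3249
d((27, -21), (24, -24)) = 4.2426 <-- minimum
d((27, -21), (6, 2)) = 31.1448
d((27, -21), (-3, 29)) = 58.3095
d((9, -18), (14, 2)) = 20.6155
d((9, -18), (-12, 4)) = 30.4138
d((9, -18), (24, -24)) = 16.1555
d((9, -18), (6, 2)) = 20.2237
d((9, -18), (-3, 29)) = 48.5077
d((14, 2), (-12, 4)) = 26.0768
d((14, 2), (24, -24)) = 27.8568
d((14, 2), (6, 2)) = 8.0
d((14, 2), (-3, 29)) = 31.9061
d((-12, 4), (24, -24)) = 45.607
d((-12, 4), (6, 2)) = 18.1108
d((-12, 4), (-3, 29)) = 26.5707
d((24, -24), (6, 2)) = 31.6228
d((24, -24), (-3, 29)) = 59.4811
d((6, 2), (-3, 29)) = 28.4605

Closest pair: (27, -21) and (24, -24) with distance 4.2426

The closest pair is (27, -21) and (24, -24) with Euclidean distance 4.2426. For 7 points, brute-force pairwise comparison is shown above. For large n, the divide-and-conquer algorithm (sort by x, recurse on halves, check the dividing strip) achieves O(n log n).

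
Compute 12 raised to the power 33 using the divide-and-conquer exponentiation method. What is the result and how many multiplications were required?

Computing 12^33 by squaring (build up from 12^1; each line after the first costs one multiplication):

12^1 = 12
12^2 = (12^1)^2 = 12^2 = 144
12^4 = (12^2)^2 = 144^2 = 20736
12^8 = (12^4)^2 = 20736^2 = 429981696
12^16 = (12^8)^2 = 429981696^2 = 184884258895036416
12^32 = (12^16)^2 = 184884258895036416^2 = 34182189187166852111368841966125056
12^33 = 12 * 12^32 = 12 * 34182189187166852111368841966125056 = 410186270246002225336426103593500672

Result: 410186270246002225336426103593500672
Multiplications needed: 6 (6 lines after 12^1)

12^33 = 410186270246002225336426103593500672. Using exponentiation by squaring, this requires 6 multiplications. The key idea: if the exponent is even, square the half-power; if odd, multiply by the base once.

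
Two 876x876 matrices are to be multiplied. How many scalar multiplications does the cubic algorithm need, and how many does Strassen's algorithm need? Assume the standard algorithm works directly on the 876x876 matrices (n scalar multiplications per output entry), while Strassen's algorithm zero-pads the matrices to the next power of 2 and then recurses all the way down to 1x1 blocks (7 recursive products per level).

Matrix multiplication for 876x876 matrices:

Strassen's algorithm requires power-of-2 dimensions. Pad 876x876 to 1024x1024 (next power of 2).

Standard algorithm: 876^3 = 672221376 multiplications
Strassen's algorithm: 7^(log2(1024)) = 7^10 = 282475249 multiplications
Savings: 672221376 - 282475249 = 389746127 multiplications

Standard: 672221376 multiplications (876^3). Strassen: 282475249 multiplications (7^10, after padding to 1024x1024). Strassen reduces 8 recursive multiplications to 7 at each level.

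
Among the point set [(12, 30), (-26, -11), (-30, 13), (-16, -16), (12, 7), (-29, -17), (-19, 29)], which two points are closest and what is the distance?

Computing all pairwise distances among 7 points:

d((12, 30), (-26, -11)) = 55.9017
d((12, 30), (-30, 13)) = 45.31
d((12, 30), (-16, -16)) = 53.8516
d((12, 30), (12, 7)) = 23.0
d((12, 30), (-29, -17)) = 62.3699
d((12, 30), (-19, 29)) = 31.0161
d((-26, -11), (-30, 13)) = 24.3311
d((-26, -11), (-16, -16)) = 11.1803
d((-26, -11), (12, 7)) = 42.0476
d((-26, -11), (-29, -17)) = 6.7082 <-- minimum
d((-26, -11), (-19, 29)) = 40.6079
d((-30, 13), (-16, -16)) = 32.2025
d((-30, 13), (12, 7)) = 42.4264
d((-30, 13), (-29, -17)) = 30.0167
d((-30, 13), (-19, 29)) = 19.4165
d((-16, -16), (12, 7)) = 36.2353
d((-16, -16), (-29, -17)) = 13.0384
d((-16, -16), (-19, 29)) = 45.0999
d((12, 7), (-29, -17)) = 47.5079
d((12, 7), (-19, 29)) = 38.0132
d((-29, -17), (-19, 29)) = 47.0744

Closest pair: (-26, -11) and (-29, -17) with distance 6.7082

The closest pair is (-26, -11) and (-29, -17) with Euclidean distance 6.7082. For 7 points, brute-force pairwise comparison is shown above. For large n, the divide-and-conquer algorithm (sort by x, recurse on halves, check the dividing strip) achieves O(n log n).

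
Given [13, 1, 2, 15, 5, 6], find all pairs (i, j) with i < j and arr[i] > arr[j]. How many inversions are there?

Finding inversions in [13, 1, 2, 15, 5, 6]:

(0, 1): arr[0]=13 > arr[1]=1
(0, 2): arr[0]=13 > arr[2]=2
(0, 4): arr[0]=13 > arr[4]=5
(0, 5): arr[0]=13 > arr[5]=6
(3, 4): arr[3]=15 > arr[4]=5
(3, 5): arr[3]=15 > arr[5]=6

Total inversions: 6

The array has 6 inversion(s): (0,1), (0,2), (0,4), (0,5), (3,4), (3,5). Each pair (i,j) satisfies i < j and arr[i] > arr[j].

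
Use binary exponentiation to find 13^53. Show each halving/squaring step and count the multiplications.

Computing 13^53 by squaring (build up from 13^1; each line after the first costs one multiplication):

13^1 = 13
13^2 = (13^1)^2 = 13^2 = 169
13^3 = 13 * 13^2 = 13 * 169 = 2197
13^6 = (13^3)^2 = 2197^2 = 4826809
13^12 = (13^6)^2 = 4826809^2 = 23298085122481
13^13 = 13 * 13^12 = 13 * 23298085122481 = 302875106592253
13^26 = (13^13)^2 = 302875106592253^2 = 91733330193268616658399616009
13^52 = (13^26)^2 = 91733330193268616658399616009^2 = 8415003868347247618489696679505181495471801448798649088081
13^53 = 13 * 13^52 = 13 * 8415003868347247618489696679505181495471801448798649088081 = 109395050288514219040366056833567359441133418834382438145053

Result: 109395050288514219040366056833567359441133418834382438145053
Multiplications needed: 8 (8 lines after 13^1)

13^53 = 109395050288514219040366056833567359441133418834382438145053. Using exponentiation by squaring, this requires 8 multiplications. The key idea: if the exponent is even, square the half-power; if odd, multiply by the base once.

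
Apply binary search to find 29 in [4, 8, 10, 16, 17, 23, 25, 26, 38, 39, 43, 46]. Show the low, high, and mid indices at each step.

Binary search for 29 in [4, 8, 10, 16, 17, 23, 25, 26, 38, 39, 43, 46]:

lo=0, hi=11, mid=5, arr[mid]=23 -> 23 < 29, search right half
lo=6, hi=11, mid=8, arr[mid]=38 -> 38 > 29, search left half
lo=6, hi=7, mid=6, arr[mid]=25 -> 25 < 29, search right half
lo=7, hi=7, mid=7, arr[mid]=26 -> 26 < 29, search right half
lo=8 > hi=7, target 29 not found

Binary search determines that 29 is not in the array after 4 comparisons. The search space was exhausted without finding the target.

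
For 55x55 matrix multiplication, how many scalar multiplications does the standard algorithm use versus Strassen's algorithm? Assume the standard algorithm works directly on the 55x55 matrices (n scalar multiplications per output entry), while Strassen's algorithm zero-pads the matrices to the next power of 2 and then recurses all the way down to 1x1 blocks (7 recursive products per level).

Matrix multiplication for 55x55 matrices:

Strassen's algorithm requires power-of-2 dimensions. Pad 55x55 to 64x64 (next power of 2).

Standard algorithm: 55^3 = 166375 multiplications
Strassen's algorithm: 7^(log2(64)) = 7^6 = 117649 multiplications
Savings: 166375 - 117649 = 48726 multiplications

Standard: 166375 multiplications (55^3). Strassen: 117649 multiplications (7^6, after padding to 64x64). Strassen reduces 8 recursive multiplications to 7 at each level.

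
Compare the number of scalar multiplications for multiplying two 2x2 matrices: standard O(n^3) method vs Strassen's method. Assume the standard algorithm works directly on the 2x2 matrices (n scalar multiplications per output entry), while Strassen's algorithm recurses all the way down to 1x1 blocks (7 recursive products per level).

Matrix multiplication for 2x2 matrices:

Standard algorithm: 2^3 = 8 multiplications
Strassen's algorithm: 7^(log2(2)) = 7^1 = 7 multiplications
Savings: 8 - 7 = 1 multiplications

Standard: 8 multiplications (2^3). Strassen: 7 multiplications (7^1). Strassen reduces 8 recursive multiplications to 7 at each level.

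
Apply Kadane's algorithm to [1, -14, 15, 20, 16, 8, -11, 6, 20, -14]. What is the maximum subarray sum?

Using Kadane's algorithm on [1, -14, 15, 20, 16, 8, -11, 6, 20, -14]:

Scanning through the array:
Position 1 (value -14): max_ending_here = -13, max_so_far = 1
Position 2 (value 15): max_ending_here = 15, max_so_far = 15
Position 3 (value 20): max_ending_here = 35, max_so_far = 35
Position 4 (value 16): max_ending_here = 51, max_so_far = 51
Position 5 (value 8): max_ending_here = 59, max_so_far = 59
Position 6 (value -11): max_ending_here = 48, max_so_far = 59
Position 7 (value 6): max_ending_here = 54, max_so_far = 59
Position 8 (value 20): max_ending_here = 74, max_so_far = 74
Position 9 (value -14): max_ending_here = 60, max_so_far = 74

Maximum subarray: [15, 20, 16, 8, -11, 6, 20]
Maximum sum: 74

The maximum subarray is [15, 20, 16, 8, -11, 6, 20] with sum 74. This subarray runs from index 2 to index 8.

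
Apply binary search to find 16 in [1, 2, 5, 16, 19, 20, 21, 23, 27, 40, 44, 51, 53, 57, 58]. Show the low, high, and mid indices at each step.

Binary search for 16 in [1, 2, 5, 16, 19, 20, 21, 23, 27, 40, 44, 51, 53, 57, 58]:

lo=0, hi=14, mid=7, arr[mid]=23 -> 23 > 16, search left half
lo=0, hi=6, mid=3, arr[mid]=16 -> Found target at index 3!

Binary search finds 16 at index 3 after 2 comparisons. The search repeatedly halves the search space by comparing with the middle element.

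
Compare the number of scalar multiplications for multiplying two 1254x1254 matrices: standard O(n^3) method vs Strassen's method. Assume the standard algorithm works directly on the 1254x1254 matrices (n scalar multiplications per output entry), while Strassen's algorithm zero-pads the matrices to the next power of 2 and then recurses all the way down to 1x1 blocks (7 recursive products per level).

Matrix multiplication for 1254x1254 matrices:

Strassen's algorithm requires power-of-2 dimensions. Pad 1254x1254 to 2048x2048 (next power of 2).

Standard algorithm: 1254^3 = 1971935064 multiplications
Strassen's algorithm: 7^(log2(2048)) = 7^11 = 1977326743 multiplications
Difference: 1971935064 - 1977326743 = -5391679 (Strassen uses MORE here due to padding overhead — for small or just-over-power-of-2 n, padding can outweigh the per-level savings)

Standard: 1971935064 multiplications (1254^3). Strassen: 1977326743 multiplications (7^11, after padding to 2048x2048). Strassen reduces 8 recursive multiplications to 7 at each level.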